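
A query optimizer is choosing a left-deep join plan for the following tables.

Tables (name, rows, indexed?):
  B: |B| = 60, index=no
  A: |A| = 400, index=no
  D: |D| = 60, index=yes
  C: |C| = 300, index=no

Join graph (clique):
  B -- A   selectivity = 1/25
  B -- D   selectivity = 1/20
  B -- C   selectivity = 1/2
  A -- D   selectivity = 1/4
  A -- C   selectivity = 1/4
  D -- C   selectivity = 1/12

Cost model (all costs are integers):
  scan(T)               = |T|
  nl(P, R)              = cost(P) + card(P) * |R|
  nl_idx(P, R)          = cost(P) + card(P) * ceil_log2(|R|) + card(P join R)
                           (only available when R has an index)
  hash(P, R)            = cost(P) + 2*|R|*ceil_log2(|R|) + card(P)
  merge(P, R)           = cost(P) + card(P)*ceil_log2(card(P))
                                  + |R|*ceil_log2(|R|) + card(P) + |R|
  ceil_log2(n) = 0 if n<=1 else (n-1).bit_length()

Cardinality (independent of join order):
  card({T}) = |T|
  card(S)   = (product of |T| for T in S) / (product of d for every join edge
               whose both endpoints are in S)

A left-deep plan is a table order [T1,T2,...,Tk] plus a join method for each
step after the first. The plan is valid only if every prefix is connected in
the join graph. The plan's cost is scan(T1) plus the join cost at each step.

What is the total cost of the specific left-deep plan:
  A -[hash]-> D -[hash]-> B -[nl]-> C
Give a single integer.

224240

step 1: scan A: cost=400, card=400
step 2: join D via hash
    card(P join D) = 400*60/(4) = 6000
    cost = 400 + 2*60*6 + 400 = 1520
step 3: join B via hash
    card(P join B) = 6000*60/(25*20) = 720
    cost = 1520 + 2*60*6 + 6000 = 8240
step 4: join C via nl
    card(P join C) = 720*300/(2*4*12) = 2250
    cost = 8240 + 720*300 = 224240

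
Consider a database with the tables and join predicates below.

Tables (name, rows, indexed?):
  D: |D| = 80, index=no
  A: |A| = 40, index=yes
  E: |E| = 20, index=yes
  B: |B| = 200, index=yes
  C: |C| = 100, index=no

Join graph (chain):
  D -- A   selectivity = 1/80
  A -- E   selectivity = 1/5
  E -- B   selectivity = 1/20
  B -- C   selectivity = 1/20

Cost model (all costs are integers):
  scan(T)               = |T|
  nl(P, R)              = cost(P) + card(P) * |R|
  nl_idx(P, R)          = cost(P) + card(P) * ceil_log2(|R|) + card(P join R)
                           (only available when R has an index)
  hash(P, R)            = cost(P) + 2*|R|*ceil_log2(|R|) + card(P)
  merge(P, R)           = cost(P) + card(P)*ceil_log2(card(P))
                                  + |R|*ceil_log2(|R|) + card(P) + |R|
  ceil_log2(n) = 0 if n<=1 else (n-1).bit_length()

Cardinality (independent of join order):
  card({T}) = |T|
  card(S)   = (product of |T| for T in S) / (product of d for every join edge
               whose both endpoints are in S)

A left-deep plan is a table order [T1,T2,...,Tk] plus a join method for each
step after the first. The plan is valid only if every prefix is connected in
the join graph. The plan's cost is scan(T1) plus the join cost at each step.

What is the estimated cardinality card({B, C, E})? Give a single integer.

Tables in S: B(200), C(100), E(20)
Edges inside S: E-B(d=20), B-C(d=20)
numerator = 200 * 100 * 20 = 400000
denominator = 20 * 20 = 400
card(S) = 400000 / 400 = 1000

1000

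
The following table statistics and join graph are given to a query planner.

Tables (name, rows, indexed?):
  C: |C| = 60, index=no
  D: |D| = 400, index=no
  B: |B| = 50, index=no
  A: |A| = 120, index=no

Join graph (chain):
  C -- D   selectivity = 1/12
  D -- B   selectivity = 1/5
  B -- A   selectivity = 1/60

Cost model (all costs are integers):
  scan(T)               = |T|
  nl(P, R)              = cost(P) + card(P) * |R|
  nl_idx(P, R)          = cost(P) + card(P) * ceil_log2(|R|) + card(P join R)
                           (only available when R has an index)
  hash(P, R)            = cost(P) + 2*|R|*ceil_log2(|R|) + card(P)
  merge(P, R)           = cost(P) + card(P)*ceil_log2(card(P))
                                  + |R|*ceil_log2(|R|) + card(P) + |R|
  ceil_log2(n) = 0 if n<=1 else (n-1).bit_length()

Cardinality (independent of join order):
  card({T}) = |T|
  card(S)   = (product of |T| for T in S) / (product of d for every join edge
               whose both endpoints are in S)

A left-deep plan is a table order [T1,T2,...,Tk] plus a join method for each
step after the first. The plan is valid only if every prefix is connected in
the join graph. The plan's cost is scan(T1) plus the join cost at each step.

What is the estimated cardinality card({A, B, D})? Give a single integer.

8000

Tables in S: A(120), B(50), D(400)
Edges inside S: D-B(d=5), B-A(d=60)
numerator = 120 * 50 * 400 = 2400000
denominator = 5 * 60 = 300
card(S) = 2400000 / 300 = 8000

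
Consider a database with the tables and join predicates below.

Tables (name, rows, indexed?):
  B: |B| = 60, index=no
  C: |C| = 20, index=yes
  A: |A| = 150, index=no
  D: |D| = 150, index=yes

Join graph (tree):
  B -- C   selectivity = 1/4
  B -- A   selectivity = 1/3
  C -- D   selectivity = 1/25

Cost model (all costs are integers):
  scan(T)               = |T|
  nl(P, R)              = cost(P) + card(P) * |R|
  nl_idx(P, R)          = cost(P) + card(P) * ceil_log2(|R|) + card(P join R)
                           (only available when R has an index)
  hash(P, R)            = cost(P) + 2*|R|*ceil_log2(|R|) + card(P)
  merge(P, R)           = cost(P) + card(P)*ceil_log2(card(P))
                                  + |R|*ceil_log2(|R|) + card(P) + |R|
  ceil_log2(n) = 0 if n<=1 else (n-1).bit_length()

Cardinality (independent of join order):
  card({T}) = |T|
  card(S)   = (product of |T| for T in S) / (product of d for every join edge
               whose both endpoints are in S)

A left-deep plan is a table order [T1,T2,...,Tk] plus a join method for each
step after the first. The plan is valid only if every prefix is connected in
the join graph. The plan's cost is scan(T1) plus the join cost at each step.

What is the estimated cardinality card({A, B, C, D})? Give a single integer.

Tables in S: A(150), B(60), C(20), D(150)
Edges inside S: B-C(d=4), B-A(d=3), C-D(d=25)
numerator = 150 * 60 * 20 * 150 = 27000000
denominator = 4 * 3 * 25 = 300
card(S) = 27000000 / 300 = 90000

90000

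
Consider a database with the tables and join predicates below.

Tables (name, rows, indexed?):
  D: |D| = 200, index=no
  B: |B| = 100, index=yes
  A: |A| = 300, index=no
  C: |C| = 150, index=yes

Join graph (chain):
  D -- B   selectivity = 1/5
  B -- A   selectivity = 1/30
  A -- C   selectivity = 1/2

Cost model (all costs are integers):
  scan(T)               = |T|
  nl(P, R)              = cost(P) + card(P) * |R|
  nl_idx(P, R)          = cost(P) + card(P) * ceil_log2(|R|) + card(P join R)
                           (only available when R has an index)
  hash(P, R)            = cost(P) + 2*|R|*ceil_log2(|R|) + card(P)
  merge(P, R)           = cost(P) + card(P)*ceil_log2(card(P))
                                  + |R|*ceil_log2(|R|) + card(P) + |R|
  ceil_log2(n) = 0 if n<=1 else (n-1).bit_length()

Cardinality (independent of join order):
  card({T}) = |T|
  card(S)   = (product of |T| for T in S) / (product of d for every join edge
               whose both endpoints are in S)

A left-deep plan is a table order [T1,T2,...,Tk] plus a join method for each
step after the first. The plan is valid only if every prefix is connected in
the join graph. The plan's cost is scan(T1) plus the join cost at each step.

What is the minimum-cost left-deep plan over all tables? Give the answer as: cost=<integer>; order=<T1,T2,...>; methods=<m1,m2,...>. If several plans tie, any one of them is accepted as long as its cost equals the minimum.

cost=48600; order=A,B,D,C; methods=hash,hash,hash

Selinger DP (subsets sized 1..n):
  {D}: scan cost=200, card=200
  {B}: scan cost=100, card=100
  {A}: scan cost=300, card=300
  {C}: scan cost=150, card=150
  {BD}: card=4000; try (B,hash)→1800, (D,merge)→2700, (B,merge)→2800, (D,hash)→3400, (B,nl_idx)→5600, (D,nl)→20100 …(+1); best=1800 via (B,hash)
  {AB}: card=1000; try (B,hash)→2000, (B,nl_idx)→3400, (A,merge)→3900, (B,merge)→4100, (A,hash)→5600, (A,nl)→30100 …(+1); best=2000 via (B,hash)
  {AC}: card=22500; try (C,hash)→3000, (A,merge)→4500, (C,merge)→4650, (A,hash)→5700, (C,nl_idx)→25200, (A,nl)→45150 …(+1); best=3000 via (C,hash)
  {ABD}: card=40000; try (D,hash)→6200, (A,hash)→11200, (D,merge)→14800, (A,merge)→56800, (D,nl)→202000, (A,nl)→1201800; best=6200 via (D,hash)
  {ABC}: card=75000; try (C,hash)→5400, (C,merge)→14350, (B,hash)→26900, (C,nl_idx)→85000, (C,nl)→152000, (B,nl_idx)→235500 …(+2); best=5400 via (C,hash)
  {ABCD}: card=3000000; try (C,hash)→48600, (D,hash)→83600, (C,merge)→687550, (D,merge)→1357200, (C,nl_idx)→3326200, (C,nl)→6006200 …(+1); best=48600 via (C,hash)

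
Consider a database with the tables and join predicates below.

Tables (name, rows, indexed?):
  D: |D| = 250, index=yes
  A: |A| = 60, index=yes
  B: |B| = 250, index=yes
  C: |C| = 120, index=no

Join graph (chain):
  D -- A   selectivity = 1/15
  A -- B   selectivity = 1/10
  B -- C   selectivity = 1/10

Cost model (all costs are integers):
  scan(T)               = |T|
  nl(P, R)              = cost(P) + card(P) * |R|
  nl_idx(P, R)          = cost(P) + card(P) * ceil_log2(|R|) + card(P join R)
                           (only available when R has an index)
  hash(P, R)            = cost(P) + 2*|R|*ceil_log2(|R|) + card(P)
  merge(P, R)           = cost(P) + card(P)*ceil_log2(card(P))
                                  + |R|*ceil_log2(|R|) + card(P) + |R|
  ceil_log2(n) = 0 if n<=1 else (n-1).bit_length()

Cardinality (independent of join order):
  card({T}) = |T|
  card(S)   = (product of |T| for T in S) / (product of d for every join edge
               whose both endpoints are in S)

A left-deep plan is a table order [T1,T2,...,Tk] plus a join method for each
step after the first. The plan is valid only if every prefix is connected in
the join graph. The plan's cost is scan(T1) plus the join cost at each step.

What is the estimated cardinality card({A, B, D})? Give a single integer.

25000

Tables in S: A(60), B(250), D(250)
Edges inside S: D-A(d=15), A-B(d=10)
numerator = 60 * 250 * 250 = 3750000
denominator = 15 * 10 = 150
card(S) = 3750000 / 150 = 25000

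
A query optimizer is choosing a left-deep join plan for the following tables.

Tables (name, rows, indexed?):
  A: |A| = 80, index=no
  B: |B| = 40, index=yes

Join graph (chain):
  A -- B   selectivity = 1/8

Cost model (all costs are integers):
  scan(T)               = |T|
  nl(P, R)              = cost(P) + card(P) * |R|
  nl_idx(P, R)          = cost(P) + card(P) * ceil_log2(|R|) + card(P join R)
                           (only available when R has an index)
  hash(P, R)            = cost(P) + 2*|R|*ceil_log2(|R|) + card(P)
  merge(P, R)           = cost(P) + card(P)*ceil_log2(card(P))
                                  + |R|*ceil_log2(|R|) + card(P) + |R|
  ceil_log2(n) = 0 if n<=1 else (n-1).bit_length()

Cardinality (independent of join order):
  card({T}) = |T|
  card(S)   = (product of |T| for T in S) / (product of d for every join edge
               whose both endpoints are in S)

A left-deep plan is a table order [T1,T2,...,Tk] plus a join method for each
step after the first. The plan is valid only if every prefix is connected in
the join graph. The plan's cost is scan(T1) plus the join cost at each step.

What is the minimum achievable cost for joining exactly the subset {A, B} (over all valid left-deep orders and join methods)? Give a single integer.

640

Selinger DP over subsets of {A,B}:
  {A}: scan cost=80, card=80
  {B}: scan cost=40, card=40
  {AB}: card=400; try (B,hash)→640, (B,nl_idx)→960, (A,merge)→960, (B,merge)→1000, (A,hash)→1200, (A,nl)→3240 …(+1); best=640 via (B,hash)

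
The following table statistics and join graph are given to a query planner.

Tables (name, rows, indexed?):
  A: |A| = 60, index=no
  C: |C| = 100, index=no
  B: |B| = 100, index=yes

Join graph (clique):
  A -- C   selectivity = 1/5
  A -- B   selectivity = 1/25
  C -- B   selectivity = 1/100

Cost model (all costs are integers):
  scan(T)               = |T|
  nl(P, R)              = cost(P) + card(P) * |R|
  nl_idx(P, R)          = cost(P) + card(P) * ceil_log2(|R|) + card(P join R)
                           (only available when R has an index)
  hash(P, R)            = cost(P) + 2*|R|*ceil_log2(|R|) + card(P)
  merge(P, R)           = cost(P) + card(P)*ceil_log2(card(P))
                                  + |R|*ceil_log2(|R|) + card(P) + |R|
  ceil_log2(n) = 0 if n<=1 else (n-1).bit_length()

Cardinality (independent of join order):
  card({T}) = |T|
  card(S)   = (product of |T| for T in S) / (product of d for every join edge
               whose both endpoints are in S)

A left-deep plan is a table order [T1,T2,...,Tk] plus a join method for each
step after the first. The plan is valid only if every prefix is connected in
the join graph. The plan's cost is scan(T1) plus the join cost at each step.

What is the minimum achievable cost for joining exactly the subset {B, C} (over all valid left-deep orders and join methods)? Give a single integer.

900

Selinger DP over subsets of {B,C}:
  {C}: scan cost=100, card=100
  {B}: scan cost=100, card=100
  {BC}: card=100; try (B,nl_idx)→900, (C,hash)→1600, (B,hash)→1600, (C,merge)→1700, (B,merge)→1700, (C,nl)→10100 …(+1); best=900 via (B,nl_idx)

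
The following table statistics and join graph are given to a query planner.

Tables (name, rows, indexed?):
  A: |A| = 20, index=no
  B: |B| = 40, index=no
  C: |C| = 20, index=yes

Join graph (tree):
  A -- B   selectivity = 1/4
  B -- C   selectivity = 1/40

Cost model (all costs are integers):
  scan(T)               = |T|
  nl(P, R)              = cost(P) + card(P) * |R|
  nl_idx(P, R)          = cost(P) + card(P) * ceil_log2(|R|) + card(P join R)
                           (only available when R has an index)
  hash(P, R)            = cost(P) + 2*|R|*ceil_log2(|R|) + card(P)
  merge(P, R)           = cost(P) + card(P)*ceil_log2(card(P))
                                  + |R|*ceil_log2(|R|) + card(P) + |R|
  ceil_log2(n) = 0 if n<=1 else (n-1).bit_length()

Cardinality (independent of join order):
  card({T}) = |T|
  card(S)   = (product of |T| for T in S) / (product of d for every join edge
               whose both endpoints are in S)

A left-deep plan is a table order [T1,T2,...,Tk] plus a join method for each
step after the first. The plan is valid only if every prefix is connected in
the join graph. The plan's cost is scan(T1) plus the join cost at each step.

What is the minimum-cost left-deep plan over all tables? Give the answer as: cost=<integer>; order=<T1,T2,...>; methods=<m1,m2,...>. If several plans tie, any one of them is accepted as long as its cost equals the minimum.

Selinger DP (subsets sized 1..n):
  {A}: scan cost=20, card=20
  {B}: scan cost=40, card=40
  {C}: scan cost=20, card=20
  {AB}: card=200; try (A,hash)→280, (B,merge)→420, (A,merge)→440, (B,hash)→520, (B,nl)→820, (A,nl)→840; best=280 via (A,hash)
  {BC}: card=20; try (C,nl_idx)→260, (C,hash)→280, (B,merge)→420, (C,merge)→440, (B,hash)→520, (B,nl)→820 …(+1); best=260 via (C,nl_idx)
  {ABC}: card=100; try (A,hash)→480, (A,merge)→500, (A,nl)→660, (C,hash)→680, (C,nl_idx)→1380, (C,merge)→2200 …(+1); best=480 via (A,hash)

cost=480; order=B,C,A; methods=nl_idx,hash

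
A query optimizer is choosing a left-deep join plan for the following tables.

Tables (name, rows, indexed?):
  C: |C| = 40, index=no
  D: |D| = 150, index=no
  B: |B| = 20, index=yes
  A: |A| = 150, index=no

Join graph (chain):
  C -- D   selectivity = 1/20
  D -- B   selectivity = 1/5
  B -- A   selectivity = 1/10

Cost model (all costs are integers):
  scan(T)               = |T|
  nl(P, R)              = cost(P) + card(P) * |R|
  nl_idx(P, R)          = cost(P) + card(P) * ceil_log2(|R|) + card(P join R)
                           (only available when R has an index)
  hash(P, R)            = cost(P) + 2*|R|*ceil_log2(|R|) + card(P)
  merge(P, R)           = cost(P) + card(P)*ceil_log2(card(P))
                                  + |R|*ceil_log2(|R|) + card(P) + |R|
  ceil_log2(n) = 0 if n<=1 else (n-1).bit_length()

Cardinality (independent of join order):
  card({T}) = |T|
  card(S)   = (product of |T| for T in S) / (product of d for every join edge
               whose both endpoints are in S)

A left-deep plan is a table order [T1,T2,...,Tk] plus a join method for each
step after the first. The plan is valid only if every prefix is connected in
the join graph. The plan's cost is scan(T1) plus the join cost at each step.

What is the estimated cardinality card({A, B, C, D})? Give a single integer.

18000

Tables in S: A(150), B(20), C(40), D(150)
Edges inside S: C-D(d=20), D-B(d=5), B-A(d=10)
numerator = 150 * 20 * 40 * 150 = 18000000
denominator = 20 * 5 * 10 = 1000
card(S) = 18000000 / 1000 = 18000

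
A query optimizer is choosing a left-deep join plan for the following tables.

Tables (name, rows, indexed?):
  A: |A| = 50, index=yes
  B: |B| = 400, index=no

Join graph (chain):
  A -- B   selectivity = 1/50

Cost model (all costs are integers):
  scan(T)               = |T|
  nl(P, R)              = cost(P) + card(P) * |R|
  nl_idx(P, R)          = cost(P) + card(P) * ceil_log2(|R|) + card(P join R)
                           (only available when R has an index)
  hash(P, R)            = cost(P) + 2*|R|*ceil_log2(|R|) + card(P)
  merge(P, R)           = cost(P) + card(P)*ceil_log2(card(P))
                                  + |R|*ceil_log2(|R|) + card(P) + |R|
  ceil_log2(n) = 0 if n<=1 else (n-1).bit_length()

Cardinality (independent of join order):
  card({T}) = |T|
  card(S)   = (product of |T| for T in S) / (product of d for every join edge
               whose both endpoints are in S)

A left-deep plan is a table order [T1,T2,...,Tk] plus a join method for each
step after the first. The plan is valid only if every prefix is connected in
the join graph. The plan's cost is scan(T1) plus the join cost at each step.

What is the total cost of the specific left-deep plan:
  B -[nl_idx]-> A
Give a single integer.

step 1: scan B: cost=400, card=400
step 2: join A via nl_idx
    card(P join A) = 400*50/(50) = 400
    cost = 400 + 400*6 + 400 = 3200

3200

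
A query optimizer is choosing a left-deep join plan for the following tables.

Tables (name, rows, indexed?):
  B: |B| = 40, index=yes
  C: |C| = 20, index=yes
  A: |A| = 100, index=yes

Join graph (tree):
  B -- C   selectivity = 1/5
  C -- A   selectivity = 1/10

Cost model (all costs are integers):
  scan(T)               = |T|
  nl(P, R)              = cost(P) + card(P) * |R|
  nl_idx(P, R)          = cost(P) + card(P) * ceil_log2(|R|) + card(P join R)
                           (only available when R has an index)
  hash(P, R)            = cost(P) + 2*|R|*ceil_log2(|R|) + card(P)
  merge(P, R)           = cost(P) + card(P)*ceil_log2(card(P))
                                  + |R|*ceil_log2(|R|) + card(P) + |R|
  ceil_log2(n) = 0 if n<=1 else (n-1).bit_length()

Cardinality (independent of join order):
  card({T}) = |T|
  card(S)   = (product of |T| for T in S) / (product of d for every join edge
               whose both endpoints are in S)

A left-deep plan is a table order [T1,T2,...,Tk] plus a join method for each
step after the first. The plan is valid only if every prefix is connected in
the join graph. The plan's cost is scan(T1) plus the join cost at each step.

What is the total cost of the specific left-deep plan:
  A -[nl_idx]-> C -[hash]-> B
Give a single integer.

step 1: scan A: cost=100, card=100
step 2: join C via nl_idx
    card(P join C) = 100*20/(10) = 200
    cost = 100 + 100*5 + 200 = 800
step 3: join B via hash
    card(P join B) = 200*40/(5) = 1600
    cost = 800 + 2*40*6 + 200 = 1480

1480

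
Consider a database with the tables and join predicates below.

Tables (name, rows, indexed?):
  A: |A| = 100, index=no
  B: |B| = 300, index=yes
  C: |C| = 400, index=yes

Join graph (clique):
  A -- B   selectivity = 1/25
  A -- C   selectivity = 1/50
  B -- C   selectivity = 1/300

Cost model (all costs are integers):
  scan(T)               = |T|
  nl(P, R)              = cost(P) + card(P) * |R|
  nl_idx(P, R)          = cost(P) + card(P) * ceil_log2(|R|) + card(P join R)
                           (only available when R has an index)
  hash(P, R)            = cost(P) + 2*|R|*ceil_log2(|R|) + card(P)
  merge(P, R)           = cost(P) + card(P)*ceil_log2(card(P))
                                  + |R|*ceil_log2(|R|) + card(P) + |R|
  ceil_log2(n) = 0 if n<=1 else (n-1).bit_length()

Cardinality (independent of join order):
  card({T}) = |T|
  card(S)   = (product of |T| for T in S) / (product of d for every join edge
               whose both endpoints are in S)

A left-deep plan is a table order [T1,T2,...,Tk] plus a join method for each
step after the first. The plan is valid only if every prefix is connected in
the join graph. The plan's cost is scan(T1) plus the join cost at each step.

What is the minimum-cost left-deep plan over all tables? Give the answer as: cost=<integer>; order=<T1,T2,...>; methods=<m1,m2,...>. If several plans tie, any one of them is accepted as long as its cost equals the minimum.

Selinger DP (subsets sized 1..n):
  {A}: scan cost=100, card=100
  {B}: scan cost=300, card=300
  {C}: scan cost=400, card=400
  {AB}: card=1200; try (A,hash)→2000, (B,nl_idx)→2200, (B,merge)→3900, (A,merge)→4100, (B,hash)→5600, (B,nl)→30100 …(+1); best=2000 via (A,hash)
  {AC}: card=800; try (C,nl_idx)→1800, (A,hash)→2200, (C,merge)→4900, (A,merge)→5200, (C,hash)→7400, (C,nl)→40100 …(+1); best=1800 via (C,nl_idx)
  {BC}: card=400; try (C,nl_idx)→3400, (B,nl_idx)→4400, (B,hash)→6200, (C,merge)→7300, (B,merge)→7400, (C,hash)→7800 …(+2); best=3400 via (C,nl_idx)
  {ABC}: card=32; try (A,hash)→5200, (B,hash)→8000, (A,merge)→8200, (B,nl_idx)→9032, (C,hash)→10400, (C,nl_idx)→12832 …(+5); best=5200 via (A,hash)

cost=5200; order=B,C,A; methods=nl_idx,hash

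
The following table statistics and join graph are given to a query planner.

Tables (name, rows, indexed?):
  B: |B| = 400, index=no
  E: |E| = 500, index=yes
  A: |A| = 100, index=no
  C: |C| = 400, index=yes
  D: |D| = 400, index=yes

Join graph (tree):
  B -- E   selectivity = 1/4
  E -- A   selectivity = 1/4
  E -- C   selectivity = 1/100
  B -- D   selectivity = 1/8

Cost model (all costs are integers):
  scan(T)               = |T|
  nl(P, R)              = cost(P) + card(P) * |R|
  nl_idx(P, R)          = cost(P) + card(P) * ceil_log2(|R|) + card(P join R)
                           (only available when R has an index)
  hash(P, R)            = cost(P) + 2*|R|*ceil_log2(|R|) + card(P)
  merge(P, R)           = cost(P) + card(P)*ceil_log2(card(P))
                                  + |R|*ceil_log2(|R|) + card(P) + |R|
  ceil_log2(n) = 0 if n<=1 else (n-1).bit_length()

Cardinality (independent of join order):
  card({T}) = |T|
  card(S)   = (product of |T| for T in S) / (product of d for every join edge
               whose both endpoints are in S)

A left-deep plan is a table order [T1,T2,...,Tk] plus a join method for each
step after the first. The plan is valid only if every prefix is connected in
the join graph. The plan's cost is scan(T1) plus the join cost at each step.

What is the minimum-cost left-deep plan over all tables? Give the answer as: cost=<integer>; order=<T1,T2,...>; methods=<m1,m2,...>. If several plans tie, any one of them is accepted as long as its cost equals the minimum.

Selinger DP (subsets sized 1..n):
  {B}: scan cost=400, card=400
  {E}: scan cost=500, card=500
  {A}: scan cost=100, card=100
  {C}: scan cost=400, card=400
  {D}: scan cost=400, card=400
  {BE}: card=50000; try (B,hash)→8200, (E,merge)→9400, (B,merge)→9500, (E,hash)→9800, (E,nl_idx)→54000, (E,nl)→200400 …(+1); best=8200 via (B,hash)
  {BD}: card=20000; try (D,hash)→8000, (B,hash)→8000, (D,merge)→8400, (B,merge)→8400, (D,nl_idx)→24000, (D,nl)→160400 …(+1); best=8000 via (D,hash)
  {AE}: card=12500; try (A,hash)→2400, (E,merge)→5900, (A,merge)→6300, (E,hash)→9200, (E,nl_idx)→13500, (E,nl)→50100 …(+1); best=2400 via (A,hash)
  {CE}: card=2000; try (E,nl_idx)→6000, (C,nl_idx)→7000, (C,hash)→8200, (E,merge)→9400, (C,merge)→9500, (E,hash)→9800 …(+2); best=6000 via (E,nl_idx)
  {ABE}: card=1250000; try (B,hash)→22100, (A,hash)→59600, (B,merge)→193900, (A,merge)→859000, (B,nl)→5002400, (A,nl)→5008200; best=22100 via (B,hash)
  {BCE}: card=200000; try (B,hash)→15200, (B,merge)→34000, (C,hash)→65400, (C,nl_idx)→658200, (B,nl)→806000, (C,merge)→862200 …(+1); best=15200 via (B,hash)
  {BDE}: card=2500000; try (E,hash)→37000, (D,hash)→65400, (E,merge)→333000, (D,merge)→862200, (E,nl_idx)→2688000, (D,nl_idx)→2958200 …(+2); best=37000 via (E,hash)
  {ACE}: card=50000; try (A,hash)→9400, (C,hash)→22100, (A,merge)→30800, (C,nl_idx)→164900, (C,merge)→193900, (A,nl)→206000 …(+1); best=9400 via (A,hash)
  {ABCE}: card=5000000; try (B,hash)→66600, (A,hash)→216600, (B,merge)→863400, (C,hash)→1279300, (A,merge)→3816000, (C,nl_idx)→16272100 …(+4); best=66600 via (B,hash)
  {ABDE}: card=62500000; try (D,hash)→1279300, (A,hash)→2538400, (D,merge)→27526100, (A,merge)→57537800, (D,nl_idx)→73772100, (A,nl)→250037000 …(+1); best=1279300 via (D,hash)
  {BCDE}: card=10000000; try (D,hash)→222400, (C,hash)→2544200, (D,merge)→3819200, (D,nl_idx)→11815200, (C,nl_idx)→32537000, (C,merge)→57541000 …(+2); best=222400 via (D,hash)
  {ABCDE}: card=250000000; try (D,hash)→5073800, (A,hash)→10223800, (C,hash)→63786500, (D,merge)→120070600, (A,merge)→250223200, (D,nl_idx)→295066600 …(+5); best=5073800 via (D,hash)

cost=5073800; order=C,E,A,B,D; methods=nl_idx,hash,hash,hash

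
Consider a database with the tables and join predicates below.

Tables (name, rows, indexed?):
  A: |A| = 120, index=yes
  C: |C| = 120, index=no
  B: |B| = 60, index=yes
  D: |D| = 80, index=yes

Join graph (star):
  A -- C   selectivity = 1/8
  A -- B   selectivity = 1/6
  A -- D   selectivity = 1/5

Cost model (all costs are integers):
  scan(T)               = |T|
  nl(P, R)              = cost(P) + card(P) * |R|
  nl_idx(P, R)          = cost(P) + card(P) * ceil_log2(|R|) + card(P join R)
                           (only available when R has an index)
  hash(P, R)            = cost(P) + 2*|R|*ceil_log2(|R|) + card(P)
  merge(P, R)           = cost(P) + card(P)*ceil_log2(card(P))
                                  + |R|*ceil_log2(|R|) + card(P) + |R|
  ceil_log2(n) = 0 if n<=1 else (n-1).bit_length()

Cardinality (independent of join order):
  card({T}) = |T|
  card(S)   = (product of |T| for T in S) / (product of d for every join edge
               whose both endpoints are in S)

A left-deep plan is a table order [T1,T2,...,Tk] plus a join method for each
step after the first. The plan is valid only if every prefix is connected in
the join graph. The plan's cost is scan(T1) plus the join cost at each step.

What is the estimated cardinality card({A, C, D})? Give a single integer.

28800

Tables in S: A(120), C(120), D(80)
Edges inside S: A-C(d=8), A-D(d=5)
numerator = 120 * 120 * 80 = 1152000
denominator = 8 * 5 = 40
card(S) = 1152000 / 40 = 28800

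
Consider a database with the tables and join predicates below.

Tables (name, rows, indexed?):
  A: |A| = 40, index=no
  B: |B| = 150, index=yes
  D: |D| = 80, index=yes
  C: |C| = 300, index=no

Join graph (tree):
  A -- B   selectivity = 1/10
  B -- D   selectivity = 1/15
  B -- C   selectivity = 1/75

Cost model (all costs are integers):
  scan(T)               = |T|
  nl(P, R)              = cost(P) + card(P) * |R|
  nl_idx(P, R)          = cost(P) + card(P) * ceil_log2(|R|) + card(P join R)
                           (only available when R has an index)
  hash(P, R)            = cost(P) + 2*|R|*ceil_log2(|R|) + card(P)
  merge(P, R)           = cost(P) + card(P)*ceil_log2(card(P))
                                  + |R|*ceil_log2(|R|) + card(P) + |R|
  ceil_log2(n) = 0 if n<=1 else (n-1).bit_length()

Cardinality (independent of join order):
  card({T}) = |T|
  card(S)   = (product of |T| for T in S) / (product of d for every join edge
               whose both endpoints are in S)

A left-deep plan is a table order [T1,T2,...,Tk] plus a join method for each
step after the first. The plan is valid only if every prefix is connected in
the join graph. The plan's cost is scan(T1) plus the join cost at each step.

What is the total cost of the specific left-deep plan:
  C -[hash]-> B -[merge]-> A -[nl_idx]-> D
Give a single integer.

39480

step 1: scan C: cost=300, card=300
step 2: join B via hash
    card(P join B) = 300*150/(75) = 600
    cost = 300 + 2*150*8 + 300 = 3000
step 3: join A via merge
    card(P join A) = 600*40/(10) = 2400
    cost = 3000 + 600*10 + 40*6 + 600 + 40 = 9880
step 4: join D via nl_idx
    card(P join D) = 2400*80/(15) = 12800
    cost = 9880 + 2400*7 + 12800 = 39480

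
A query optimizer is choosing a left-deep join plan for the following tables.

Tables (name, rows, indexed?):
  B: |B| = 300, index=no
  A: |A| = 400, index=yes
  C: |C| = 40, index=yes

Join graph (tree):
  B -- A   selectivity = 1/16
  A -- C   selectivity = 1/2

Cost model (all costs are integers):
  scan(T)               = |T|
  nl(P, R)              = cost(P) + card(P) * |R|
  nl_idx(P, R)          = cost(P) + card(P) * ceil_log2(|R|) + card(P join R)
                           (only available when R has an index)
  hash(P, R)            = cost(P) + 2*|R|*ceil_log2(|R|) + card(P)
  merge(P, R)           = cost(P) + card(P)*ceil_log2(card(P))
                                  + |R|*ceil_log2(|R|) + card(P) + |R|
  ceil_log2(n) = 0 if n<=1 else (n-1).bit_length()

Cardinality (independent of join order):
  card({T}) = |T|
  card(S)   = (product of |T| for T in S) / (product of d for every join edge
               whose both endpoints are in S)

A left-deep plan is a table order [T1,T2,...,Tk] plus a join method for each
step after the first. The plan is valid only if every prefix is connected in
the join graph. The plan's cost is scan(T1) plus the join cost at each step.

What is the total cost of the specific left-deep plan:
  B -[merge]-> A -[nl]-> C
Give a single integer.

step 1: scan B: cost=300, card=300
step 2: join A via merge
    card(P join A) = 300*400/(16) = 7500
    cost = 300 + 300*9 + 400*9 + 300 + 400 = 7300
step 3: join C via nl
    card(P join C) = 7500*40/(2) = 150000
    cost = 7300 + 7500*40 = 307300

307300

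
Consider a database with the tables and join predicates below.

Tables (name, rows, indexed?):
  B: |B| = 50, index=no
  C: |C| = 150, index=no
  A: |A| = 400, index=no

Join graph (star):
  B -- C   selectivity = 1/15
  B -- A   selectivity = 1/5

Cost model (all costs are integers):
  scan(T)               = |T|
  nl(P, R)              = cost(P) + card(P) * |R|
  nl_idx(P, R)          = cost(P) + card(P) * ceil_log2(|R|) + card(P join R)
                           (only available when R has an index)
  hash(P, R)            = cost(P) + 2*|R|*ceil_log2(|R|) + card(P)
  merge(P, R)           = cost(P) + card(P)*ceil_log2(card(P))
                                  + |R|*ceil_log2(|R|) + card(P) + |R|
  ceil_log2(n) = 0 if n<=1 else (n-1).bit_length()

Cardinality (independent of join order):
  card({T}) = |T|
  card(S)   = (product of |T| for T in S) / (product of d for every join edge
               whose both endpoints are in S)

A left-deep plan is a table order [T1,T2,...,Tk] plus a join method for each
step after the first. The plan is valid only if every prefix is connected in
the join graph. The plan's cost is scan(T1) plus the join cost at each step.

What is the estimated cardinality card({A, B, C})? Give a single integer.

Tables in S: A(400), B(50), C(150)
Edges inside S: B-C(d=15), B-A(d=5)
numerator = 400 * 50 * 150 = 3000000
denominator = 15 * 5 = 75
card(S) = 3000000 / 75 = 40000

40000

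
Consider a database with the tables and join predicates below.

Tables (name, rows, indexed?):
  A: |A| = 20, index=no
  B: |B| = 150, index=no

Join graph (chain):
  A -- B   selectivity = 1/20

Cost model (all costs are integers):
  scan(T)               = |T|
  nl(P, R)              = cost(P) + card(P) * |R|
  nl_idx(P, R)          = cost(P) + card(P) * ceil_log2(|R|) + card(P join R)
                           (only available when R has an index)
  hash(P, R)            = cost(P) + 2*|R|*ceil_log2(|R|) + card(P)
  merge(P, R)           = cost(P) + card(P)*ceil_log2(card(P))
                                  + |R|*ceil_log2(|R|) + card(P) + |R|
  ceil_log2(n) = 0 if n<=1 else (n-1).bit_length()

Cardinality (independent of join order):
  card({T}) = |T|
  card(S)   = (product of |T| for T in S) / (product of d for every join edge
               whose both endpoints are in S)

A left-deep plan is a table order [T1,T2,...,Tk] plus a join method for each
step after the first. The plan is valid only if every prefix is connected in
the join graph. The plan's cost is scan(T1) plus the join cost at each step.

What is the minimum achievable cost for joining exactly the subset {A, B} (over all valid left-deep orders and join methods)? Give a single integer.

500

Selinger DP over subsets of {A,B}:
  {A}: scan cost=20, card=20
  {B}: scan cost=150, card=150
  {AB}: card=150; try (A,hash)→500, (B,merge)→1490, (A,merge)→1620, (B,hash)→2440, (B,nl)→3020, (A,nl)→3150; best=500 via (A,hash)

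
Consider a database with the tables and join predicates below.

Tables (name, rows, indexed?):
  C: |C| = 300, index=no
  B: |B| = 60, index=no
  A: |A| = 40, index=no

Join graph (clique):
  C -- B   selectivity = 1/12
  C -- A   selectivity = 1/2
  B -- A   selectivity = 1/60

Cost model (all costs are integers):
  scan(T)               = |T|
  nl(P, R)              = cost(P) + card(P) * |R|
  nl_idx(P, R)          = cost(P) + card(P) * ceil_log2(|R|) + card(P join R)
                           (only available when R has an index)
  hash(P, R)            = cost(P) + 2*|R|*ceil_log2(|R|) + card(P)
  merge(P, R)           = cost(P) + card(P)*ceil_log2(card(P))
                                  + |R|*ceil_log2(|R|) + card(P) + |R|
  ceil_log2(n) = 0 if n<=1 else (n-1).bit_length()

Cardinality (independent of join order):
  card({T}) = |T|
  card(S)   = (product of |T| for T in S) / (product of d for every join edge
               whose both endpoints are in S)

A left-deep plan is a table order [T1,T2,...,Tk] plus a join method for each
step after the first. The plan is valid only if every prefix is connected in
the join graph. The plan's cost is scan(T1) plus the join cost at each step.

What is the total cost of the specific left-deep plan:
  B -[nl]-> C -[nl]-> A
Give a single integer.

78060

step 1: scan B: cost=60, card=60
step 2: join C via nl
    card(P join C) = 60*300/(12) = 1500
    cost = 60 + 60*300 = 18060
step 3: join A via nl
    card(P join A) = 1500*40/(2*60) = 500
    cost = 18060 + 1500*40 = 78060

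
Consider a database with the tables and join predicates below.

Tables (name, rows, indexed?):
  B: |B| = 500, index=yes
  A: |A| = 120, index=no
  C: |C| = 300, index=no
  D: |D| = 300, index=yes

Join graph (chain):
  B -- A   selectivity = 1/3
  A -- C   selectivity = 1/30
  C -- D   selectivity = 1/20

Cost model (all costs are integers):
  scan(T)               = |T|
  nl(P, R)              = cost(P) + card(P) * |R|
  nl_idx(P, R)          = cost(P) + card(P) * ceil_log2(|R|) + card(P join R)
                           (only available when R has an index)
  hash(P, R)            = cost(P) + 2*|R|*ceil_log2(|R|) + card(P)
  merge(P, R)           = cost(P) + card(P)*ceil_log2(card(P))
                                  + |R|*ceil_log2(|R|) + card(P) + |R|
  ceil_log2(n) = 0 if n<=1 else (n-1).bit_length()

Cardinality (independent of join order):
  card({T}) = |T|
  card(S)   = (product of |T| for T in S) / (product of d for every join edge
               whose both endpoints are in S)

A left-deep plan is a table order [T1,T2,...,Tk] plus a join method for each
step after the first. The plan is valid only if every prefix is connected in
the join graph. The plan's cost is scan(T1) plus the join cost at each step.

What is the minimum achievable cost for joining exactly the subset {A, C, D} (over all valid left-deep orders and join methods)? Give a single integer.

8880

Selinger DP over subsets of {A,C,D}:
  {A}: scan cost=120, card=120
  {C}: scan cost=300, card=300
  {D}: scan cost=300, card=300
  {AC}: card=1200; try (A,hash)→2280, (C,merge)→4080, (A,merge)→4260, (C,hash)→5640, (C,nl)→36120, (A,nl)→36300; best=2280 via (A,hash)
  {CD}: card=4500; try (D,hash)→6000, (C,hash)→6000, (D,merge)→6300, (C,merge)→6300, (D,nl_idx)→7500, (D,nl)→90300 …(+1); best=6000 via (D,hash)
  {ACD}: card=18000; try (D,hash)→8880, (A,hash)→12180, (D,merge)→19680, (D,nl_idx)→31080, (A,merge)→69960, (D,nl)→362280 …(+1); best=8880 via (D,hash)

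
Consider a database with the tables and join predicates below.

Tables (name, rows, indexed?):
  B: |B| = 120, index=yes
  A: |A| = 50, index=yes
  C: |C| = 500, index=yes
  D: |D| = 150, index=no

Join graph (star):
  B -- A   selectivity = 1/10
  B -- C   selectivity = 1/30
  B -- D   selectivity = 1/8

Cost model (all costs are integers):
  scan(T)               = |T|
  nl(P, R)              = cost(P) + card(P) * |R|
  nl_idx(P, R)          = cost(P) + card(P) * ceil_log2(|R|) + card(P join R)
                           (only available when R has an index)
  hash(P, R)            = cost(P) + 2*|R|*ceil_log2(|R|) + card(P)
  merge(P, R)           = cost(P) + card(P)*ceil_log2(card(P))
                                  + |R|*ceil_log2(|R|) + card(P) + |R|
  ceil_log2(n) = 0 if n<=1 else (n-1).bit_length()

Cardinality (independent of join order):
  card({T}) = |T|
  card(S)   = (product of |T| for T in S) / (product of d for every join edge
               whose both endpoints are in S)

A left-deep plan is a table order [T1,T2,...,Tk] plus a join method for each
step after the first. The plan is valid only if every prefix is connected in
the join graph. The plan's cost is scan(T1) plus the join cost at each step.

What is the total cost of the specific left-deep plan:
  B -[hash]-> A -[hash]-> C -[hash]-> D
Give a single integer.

22840

step 1: scan B: cost=120, card=120
step 2: join A via hash
    card(P join A) = 120*50/(10) = 600
    cost = 120 + 2*50*6 + 120 = 840
step 3: join C via hash
    card(P join C) = 600*500/(30) = 10000
    cost = 840 + 2*500*9 + 600 = 10440
step 4: join D via hash
    card(P join D) = 10000*150/(8) = 187500
    cost = 10440 + 2*150*8 + 10000 = 22840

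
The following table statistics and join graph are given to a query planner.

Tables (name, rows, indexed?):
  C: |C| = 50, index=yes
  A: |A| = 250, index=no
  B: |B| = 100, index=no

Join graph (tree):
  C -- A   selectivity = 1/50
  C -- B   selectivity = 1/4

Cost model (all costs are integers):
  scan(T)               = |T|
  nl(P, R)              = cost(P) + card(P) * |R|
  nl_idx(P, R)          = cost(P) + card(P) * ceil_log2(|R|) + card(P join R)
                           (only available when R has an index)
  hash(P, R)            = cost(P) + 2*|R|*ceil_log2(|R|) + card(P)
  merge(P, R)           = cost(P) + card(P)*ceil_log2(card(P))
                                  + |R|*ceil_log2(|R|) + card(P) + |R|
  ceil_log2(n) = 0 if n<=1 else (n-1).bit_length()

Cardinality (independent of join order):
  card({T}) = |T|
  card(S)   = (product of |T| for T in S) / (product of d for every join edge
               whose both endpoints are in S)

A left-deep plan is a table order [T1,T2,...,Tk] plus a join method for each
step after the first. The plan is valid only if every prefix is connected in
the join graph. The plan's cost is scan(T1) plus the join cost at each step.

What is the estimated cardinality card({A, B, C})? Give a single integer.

Tables in S: A(250), B(100), C(50)
Edges inside S: C-A(d=50), C-B(d=4)
numerator = 250 * 100 * 50 = 1250000
denominator = 50 * 4 = 200
card(S) = 1250000 / 200 = 6250

6250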